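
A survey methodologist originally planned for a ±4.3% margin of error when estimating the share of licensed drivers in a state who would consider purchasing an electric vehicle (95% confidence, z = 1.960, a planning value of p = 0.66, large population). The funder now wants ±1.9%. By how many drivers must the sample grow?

1921

At ±4.3%: n = 1.960² × 0.2244 / 0.043² ≈ 466.23 → 467.
At ±1.9%: n = 1.960² × 0.2244 / 0.019² ≈ 2387.96 → 2388.
Additional respondents: 2388 − 467 = 1921.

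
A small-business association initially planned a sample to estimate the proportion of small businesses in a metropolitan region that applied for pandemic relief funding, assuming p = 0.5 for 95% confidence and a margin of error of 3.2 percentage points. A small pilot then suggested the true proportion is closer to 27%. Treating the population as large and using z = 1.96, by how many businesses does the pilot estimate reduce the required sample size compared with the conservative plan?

Conservative (p = 0.5): n = 1.96² × 0.25 / 0.032² ≈ 937.89 → 938.
Using p = 0.27: p(1−p) = 0.1971, so n = 1.96² × 0.1971 / 0.032² ≈ 739.43 → 740.
Reduction: 938 − 740 = 198.

198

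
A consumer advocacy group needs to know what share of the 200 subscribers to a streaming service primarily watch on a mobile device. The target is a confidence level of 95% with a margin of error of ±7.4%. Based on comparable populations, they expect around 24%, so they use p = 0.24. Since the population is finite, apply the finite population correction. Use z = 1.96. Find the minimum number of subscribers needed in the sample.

79

Unadjusted: n₀ = 1.96² × 0.24 × 0.76 / 0.074² ≈ 127.96, so n₀ = 128.
Finite population correction with N = 200: n = n₀ / (1 + (n₀−1)/N) = 128 / (1 + 127/200) = 128 / 1.6350 ≈ 78.29.
Rounding up, n = 79.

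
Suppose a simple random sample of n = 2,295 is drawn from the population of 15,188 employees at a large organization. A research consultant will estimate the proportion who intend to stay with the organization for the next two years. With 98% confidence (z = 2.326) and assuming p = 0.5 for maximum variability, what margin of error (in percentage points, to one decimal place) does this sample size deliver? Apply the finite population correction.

2.2

Finite-population factor: (N−n)/(N−1) = (15188−2295)/(15188−1) = 0.8489.
SE(p̂) = √[p(1−p)/n · (N−n)/(N−1)] = √[0.2500/2295 × 0.8489] = 0.00962.
E = z × SE = 2.326 × 0.00962 = 0.02237 ≈ 2.2 percentage points.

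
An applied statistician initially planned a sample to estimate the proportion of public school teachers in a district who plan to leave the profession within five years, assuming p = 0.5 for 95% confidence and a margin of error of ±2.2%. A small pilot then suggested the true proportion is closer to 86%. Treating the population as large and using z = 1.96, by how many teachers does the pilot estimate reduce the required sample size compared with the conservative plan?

1029

Conservative (p = 0.5): n = 1.96² × 0.25 / 0.022² ≈ 1984.30 → 1985.
Using p = 0.86: p(1−p) = 0.1204, so n = 1.96² × 0.1204 / 0.022² ≈ 955.64 → 956.
Reduction: 1985 − 956 = 1029.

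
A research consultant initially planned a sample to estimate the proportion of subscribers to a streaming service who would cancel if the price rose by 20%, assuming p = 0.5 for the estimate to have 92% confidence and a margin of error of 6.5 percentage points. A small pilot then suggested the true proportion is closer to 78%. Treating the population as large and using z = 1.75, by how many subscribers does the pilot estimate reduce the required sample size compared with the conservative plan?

57

Conservative (p = 0.5): n = 1.75² × 0.25 / 0.065² ≈ 181.21 → 182.
Using p = 0.78: p(1−p) = 0.1716, so n = 1.75² × 0.1716 / 0.065² ≈ 124.38 → 125.
Reduction: 182 − 125 = 57.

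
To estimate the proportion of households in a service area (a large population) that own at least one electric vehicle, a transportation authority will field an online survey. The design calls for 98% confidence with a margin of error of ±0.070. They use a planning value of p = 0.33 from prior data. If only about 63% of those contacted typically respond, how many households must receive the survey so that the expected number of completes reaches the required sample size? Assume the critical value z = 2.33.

Completed interviews needed: n₀ = 2.33² × 0.2211 / 0.070² ≈ 244.97 → 245.
At a 63% response rate, contacts needed = 245 / 0.63 ≈ 388.89 → 389.

389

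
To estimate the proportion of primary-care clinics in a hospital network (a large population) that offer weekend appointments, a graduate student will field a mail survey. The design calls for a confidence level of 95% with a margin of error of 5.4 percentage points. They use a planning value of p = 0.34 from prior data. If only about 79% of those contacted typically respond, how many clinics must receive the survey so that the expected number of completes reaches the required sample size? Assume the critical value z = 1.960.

Completed interviews needed: n₀ = 1.960² × 0.2244 / 0.054² ≈ 295.63 → 296.
At a 79% response rate, contacts needed = 296 / 0.79 ≈ 374.68 → 375.

375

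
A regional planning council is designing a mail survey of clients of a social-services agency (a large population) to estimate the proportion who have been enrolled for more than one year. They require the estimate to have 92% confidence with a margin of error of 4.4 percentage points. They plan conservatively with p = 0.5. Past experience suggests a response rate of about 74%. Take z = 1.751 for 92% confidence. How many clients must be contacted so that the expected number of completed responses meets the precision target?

536

Completed interviews needed: n₀ = 1.751² × 0.2500 / 0.044² ≈ 395.92 → 396.
At a 74% response rate, contacts needed = 396 / 0.74 ≈ 535.14 → 536.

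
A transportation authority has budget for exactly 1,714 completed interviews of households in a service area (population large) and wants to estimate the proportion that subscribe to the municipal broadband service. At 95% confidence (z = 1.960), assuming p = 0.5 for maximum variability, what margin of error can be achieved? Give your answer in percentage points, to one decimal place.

SE(p̂) = √[p(1−p)/n] = √[0.2500/1714] = 0.01208.
E = z × SE = 1.960 × 0.01208 = 0.02367, or 2.4 percentage points.

2.4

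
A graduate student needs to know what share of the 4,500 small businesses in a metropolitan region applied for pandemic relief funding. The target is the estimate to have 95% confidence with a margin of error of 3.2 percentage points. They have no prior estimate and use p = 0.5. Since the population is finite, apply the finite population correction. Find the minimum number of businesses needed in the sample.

For 95% confidence, z = 1.960.
Unadjusted: n₀ = 1.960² × 0.50 × 0.50 / 0.032² ≈ 937.89, so n₀ = 938.
Finite population correction with N = 4,500: n = n₀ / (1 + (n₀−1)/N) = 938 / (1 + 937/4500) = 938 / 1.2082 ≈ 776.35.
Rounding up, n = 777.

777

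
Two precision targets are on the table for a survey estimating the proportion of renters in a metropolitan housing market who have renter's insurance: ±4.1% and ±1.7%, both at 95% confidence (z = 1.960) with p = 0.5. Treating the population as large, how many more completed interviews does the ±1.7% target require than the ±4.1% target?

At ±4.1%: n = 1.960² × 0.2500 / 0.041² ≈ 571.33 → 572.
At ±1.7%: n = 1.960² × 0.2500 / 0.017² ≈ 3323.18 → 3324.
Additional respondents: 3324 − 572 = 2752.

2752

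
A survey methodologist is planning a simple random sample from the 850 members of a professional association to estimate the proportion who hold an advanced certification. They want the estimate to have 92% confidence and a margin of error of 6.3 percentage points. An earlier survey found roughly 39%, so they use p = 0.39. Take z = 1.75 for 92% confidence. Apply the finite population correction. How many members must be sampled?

Unadjusted: n₀ = 1.75² × 0.39 × 0.61 / 0.063² ≈ 183.56, so n₀ = 184.
Finite population correction with N = 850: n = n₀ / (1 + (n₀−1)/N) = 184 / (1 + 183/850) = 184 / 1.2153 ≈ 151.40.
Rounding up, n = 152.

152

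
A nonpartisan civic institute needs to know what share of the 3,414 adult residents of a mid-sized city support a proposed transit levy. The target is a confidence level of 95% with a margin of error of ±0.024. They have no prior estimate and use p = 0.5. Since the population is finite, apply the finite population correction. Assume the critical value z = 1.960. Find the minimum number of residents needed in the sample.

Unadjusted: n₀ = 1.960² × 0.50 × 0.50 / 0.024² ≈ 1667.36, so n₀ = 1668.
Finite population correction with N = 3,414: n = n₀ / (1 + (n₀−1)/N) = 1668 / (1 + 1667/3414) = 1668 / 1.4883 ≈ 1120.75.
Rounding up, n = 1121.

1121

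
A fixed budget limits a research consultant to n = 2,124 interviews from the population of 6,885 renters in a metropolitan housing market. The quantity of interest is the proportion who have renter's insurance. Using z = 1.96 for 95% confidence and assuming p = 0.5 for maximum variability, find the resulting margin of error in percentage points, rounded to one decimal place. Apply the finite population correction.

1.8

Finite-population factor: (N−n)/(N−1) = (6885−2124)/(6885−1) = 0.6916.
SE(p̂) = √[p(1−p)/n · (N−n)/(N−1)] = √[0.2500/2124 × 0.6916] = 0.00902.
E = z × SE = 1.96 × 0.00902 = 0.01768 ≈ 1.8 percentage points.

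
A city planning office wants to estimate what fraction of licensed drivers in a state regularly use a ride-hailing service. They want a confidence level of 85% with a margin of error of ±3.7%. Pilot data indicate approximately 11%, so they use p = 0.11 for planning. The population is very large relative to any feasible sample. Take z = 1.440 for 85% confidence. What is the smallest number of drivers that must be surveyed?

149

With p = 0.11, p(1−p) = 0.0979.
n = z²·p(1−p)/E² = 1.440² × 0.0979 / 0.037² = 2.0736 × 0.0979 / 0.001369 ≈ 148.29.
Rounding up gives n = 149.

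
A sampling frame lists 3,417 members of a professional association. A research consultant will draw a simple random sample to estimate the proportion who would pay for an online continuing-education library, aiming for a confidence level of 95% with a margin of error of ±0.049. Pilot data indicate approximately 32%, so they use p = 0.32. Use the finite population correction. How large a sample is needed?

For 95% confidence, z = 1.960.
Unadjusted: n₀ = 1.960² × 0.32 × 0.68 / 0.049² ≈ 348.16, so n₀ = 349.
Finite population correction with N = 3,417: n = n₀ / (1 + (n₀−1)/N) = 349 / (1 + 348/3417) = 349 / 1.1018 ≈ 316.74.
Rounding up, n = 317.

317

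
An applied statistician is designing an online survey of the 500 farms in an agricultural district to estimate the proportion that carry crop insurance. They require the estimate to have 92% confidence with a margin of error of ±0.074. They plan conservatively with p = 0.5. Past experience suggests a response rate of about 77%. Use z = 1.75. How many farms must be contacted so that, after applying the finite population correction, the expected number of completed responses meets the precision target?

Completed interviews needed (unadjusted): n₀ = 1.75² × 0.2500 / 0.074² ≈ 139.81 → 140.
FPC for N = 500: n = 140 / (1 + 139/500) = 140 / 1.2780 ≈ 109.55 → 110.
At a 77% response rate, contacts needed = 110 / 0.77 ≈ 142.86 → 143.

143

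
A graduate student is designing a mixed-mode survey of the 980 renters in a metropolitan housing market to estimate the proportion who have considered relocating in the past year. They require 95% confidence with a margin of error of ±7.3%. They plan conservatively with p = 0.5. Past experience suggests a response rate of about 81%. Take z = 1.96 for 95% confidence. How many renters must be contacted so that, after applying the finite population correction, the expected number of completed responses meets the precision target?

189

Completed interviews needed (unadjusted): n₀ = 1.96² × 0.2500 / 0.073² ≈ 180.22 → 181.
FPC for N = 980: n = 181 / (1 + 180/980) = 181 / 1.1837 ≈ 152.91 → 153.
At an 81% response rate, contacts needed = 153 / 0.81 ≈ 188.89 → 189.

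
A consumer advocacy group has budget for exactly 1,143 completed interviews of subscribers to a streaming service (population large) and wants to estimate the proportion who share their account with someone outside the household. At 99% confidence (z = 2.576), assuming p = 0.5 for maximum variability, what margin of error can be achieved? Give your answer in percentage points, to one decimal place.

SE(p̂) = √[p(1−p)/n] = √[0.2500/1143] = 0.01479.
E = z × SE = 2.576 × 0.01479 = 0.03810, or 3.8 percentage points.

3.8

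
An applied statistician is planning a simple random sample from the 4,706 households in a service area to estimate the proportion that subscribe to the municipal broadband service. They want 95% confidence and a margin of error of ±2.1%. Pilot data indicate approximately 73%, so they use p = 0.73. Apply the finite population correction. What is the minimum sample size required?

1259

For 95% confidence, z = 1.960.
Unadjusted: n₀ = 1.960² × 0.73 × 0.27 / 0.021² ≈ 1716.96, so n₀ = 1717.
Finite population correction with N = 4,706: n = n₀ / (1 + (n₀−1)/N) = 1717 / (1 + 1716/4706) = 1717 / 1.3646 ≈ 1258.21.
Rounding up, n = 1259.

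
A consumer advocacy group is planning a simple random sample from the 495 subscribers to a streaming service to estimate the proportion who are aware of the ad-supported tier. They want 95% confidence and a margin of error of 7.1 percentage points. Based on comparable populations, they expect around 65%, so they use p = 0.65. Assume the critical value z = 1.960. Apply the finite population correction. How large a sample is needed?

129

Unadjusted: n₀ = 1.960² × 0.65 × 0.35 / 0.071² ≈ 173.37, so n₀ = 174.
Finite population correction with N = 495: n = n₀ / (1 + (n₀−1)/N) = 174 / (1 + 173/495) = 174 / 1.3495 ≈ 128.94.
Rounding up, n = 129.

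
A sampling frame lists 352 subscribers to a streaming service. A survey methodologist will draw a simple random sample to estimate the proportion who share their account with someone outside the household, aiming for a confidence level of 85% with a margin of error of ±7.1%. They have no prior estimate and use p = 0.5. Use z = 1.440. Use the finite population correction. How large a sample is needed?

Unadjusted: n₀ = 1.440² × 0.50 × 0.50 / 0.071² ≈ 102.84, so n₀ = 103.
Finite population correction with N = 352: n = n₀ / (1 + (n₀−1)/N) = 103 / (1 + 102/352) = 103 / 1.2898 ≈ 79.86.
Rounding up, n = 80.

80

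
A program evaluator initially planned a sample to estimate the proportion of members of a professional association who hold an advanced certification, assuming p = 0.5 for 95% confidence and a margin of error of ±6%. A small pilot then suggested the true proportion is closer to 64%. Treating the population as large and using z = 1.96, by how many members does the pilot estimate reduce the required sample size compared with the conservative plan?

Conservative (p = 0.5): n = 1.96² × 0.25 / 0.060² ≈ 266.78 → 267.
Using p = 0.64: p(1−p) = 0.2304, so n = 1.96² × 0.2304 / 0.060² ≈ 245.86 → 246.
Reduction: 267 − 246 = 21.

21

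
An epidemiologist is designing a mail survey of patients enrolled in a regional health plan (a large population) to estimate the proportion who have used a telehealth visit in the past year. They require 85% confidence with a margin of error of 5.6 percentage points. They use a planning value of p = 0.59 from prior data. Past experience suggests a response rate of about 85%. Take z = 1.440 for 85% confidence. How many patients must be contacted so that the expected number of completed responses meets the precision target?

189

Completed interviews needed: n₀ = 1.440² × 0.2419 / 0.056² ≈ 159.95 → 160.
At an 85% response rate, contacts needed = 160 / 0.85 ≈ 188.24 → 189.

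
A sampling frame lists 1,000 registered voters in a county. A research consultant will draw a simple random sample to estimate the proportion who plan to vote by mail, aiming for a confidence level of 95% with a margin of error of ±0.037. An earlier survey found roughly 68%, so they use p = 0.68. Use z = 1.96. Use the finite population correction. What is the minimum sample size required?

380

Unadjusted: n₀ = 1.96² × 0.68 × 0.32 / 0.037² ≈ 610.62, so n₀ = 611.
Finite population correction with N = 1,000: n = n₀ / (1 + (n₀−1)/N) = 611 / (1 + 610/1000) = 611 / 1.6100 ≈ 379.50.
Rounding up, n = 380.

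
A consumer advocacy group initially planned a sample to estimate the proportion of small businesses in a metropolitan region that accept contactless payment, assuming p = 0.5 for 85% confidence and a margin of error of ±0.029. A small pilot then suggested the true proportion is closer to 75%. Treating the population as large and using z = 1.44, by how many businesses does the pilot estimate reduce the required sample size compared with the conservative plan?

154

Conservative (p = 0.5): n = 1.44² × 0.25 / 0.029² ≈ 616.41 → 617.
Using p = 0.75: p(1−p) = 0.1875, so n = 1.44² × 0.1875 / 0.029² ≈ 462.31 → 463.
Reduction: 617 − 463 = 154.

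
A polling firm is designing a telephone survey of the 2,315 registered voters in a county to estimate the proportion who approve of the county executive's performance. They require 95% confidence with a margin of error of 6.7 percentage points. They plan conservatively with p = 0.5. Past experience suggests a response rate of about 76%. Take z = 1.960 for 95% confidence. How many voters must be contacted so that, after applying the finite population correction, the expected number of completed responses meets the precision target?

258

Completed interviews needed (unadjusted): n₀ = 1.960² × 0.2500 / 0.067² ≈ 213.95 → 214.
FPC for N = 2,315: n = 214 / (1 + 213/2315) = 214 / 1.0920 ≈ 195.97 → 196.
At a 76% response rate, contacts needed = 196 / 0.76 ≈ 257.89 → 258.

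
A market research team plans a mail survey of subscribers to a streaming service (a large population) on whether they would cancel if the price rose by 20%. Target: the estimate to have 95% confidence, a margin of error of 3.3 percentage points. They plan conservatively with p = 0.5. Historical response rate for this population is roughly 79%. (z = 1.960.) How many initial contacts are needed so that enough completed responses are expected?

1117

Completed interviews needed: n₀ = 1.960² × 0.2500 / 0.033² ≈ 881.91 → 882.
At a 79% response rate, contacts needed = 882 / 0.79 ≈ 1116.46 → 1117.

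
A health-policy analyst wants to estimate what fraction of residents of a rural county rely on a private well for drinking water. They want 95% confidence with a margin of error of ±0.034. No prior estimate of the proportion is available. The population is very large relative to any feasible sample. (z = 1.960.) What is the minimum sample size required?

With no prior estimate, use p = 0.5, giving p(1−p) = 0.25.
n = z²·p(1−p)/E² = 1.960² × 0.2500 / 0.034² = 3.8416 × 0.2500 / 0.001156 ≈ 830.80.
Rounding up gives n = 831.

831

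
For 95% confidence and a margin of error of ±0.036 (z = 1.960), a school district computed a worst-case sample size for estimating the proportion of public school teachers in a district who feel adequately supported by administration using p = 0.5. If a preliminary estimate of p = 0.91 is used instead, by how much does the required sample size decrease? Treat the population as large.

499

Conservative (p = 0.5): n = 1.960² × 0.25 / 0.036² ≈ 741.05 → 742.
Using p = 0.91: p(1−p) = 0.0819, so n = 1.960² × 0.0819 / 0.036² ≈ 242.77 → 243.
Reduction: 742 − 243 = 499.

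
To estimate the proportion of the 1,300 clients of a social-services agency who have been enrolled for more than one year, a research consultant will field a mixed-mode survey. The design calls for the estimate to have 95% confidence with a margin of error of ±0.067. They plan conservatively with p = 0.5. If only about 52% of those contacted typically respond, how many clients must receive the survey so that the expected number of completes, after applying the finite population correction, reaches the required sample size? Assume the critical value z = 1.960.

354

Completed interviews needed (unadjusted): n₀ = 1.960² × 0.2500 / 0.067² ≈ 213.95 → 214.
FPC for N = 1,300: n = 214 / (1 + 213/1300) = 214 / 1.1638 ≈ 183.87 → 184.
At a 52% response rate, contacts needed = 184 / 0.52 ≈ 353.85 → 354.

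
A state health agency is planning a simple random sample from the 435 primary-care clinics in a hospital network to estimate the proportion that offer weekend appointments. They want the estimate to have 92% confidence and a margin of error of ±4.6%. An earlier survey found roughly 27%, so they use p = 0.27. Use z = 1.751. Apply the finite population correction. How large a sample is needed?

173

Unadjusted: n₀ = 1.751² × 0.27 × 0.73 / 0.046² ≈ 285.59, so n₀ = 286.
Finite population correction with N = 435: n = n₀ / (1 + (n₀−1)/N) = 286 / (1 + 285/435) = 286 / 1.6552 ≈ 172.79.
Rounding up, n = 173.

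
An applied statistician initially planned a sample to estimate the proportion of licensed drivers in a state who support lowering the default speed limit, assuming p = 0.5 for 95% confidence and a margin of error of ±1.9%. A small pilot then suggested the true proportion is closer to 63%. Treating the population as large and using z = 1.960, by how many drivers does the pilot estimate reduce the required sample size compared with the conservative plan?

180

Conservative (p = 0.5): n = 1.960² × 0.25 / 0.019² ≈ 2660.39 → 2661.
Using p = 0.63: p(1−p) = 0.2331, so n = 1.960² × 0.2331 / 0.019² ≈ 2480.55 → 2481.
Reduction: 2661 − 2481 = 180.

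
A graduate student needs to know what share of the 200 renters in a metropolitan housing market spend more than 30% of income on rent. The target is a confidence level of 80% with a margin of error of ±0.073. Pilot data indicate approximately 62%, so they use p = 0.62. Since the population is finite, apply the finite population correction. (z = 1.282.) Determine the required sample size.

54

Unadjusted: n₀ = 1.282² × 0.62 × 0.38 / 0.073² ≈ 72.66, so n₀ = 73.
Finite population correction with N = 200: n = n₀ / (1 + (n₀−1)/N) = 73 / (1 + 72/200) = 73 / 1.3600 ≈ 53.68.
Rounding up, n = 54.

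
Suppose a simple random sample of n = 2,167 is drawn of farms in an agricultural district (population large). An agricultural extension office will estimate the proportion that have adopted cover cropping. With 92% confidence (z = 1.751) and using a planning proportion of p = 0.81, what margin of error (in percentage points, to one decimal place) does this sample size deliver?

1.5

SE(p̂) = √[p(1−p)/n] = √[0.1539/2167] = 0.00843.
E = z × SE = 1.751 × 0.00843 = 0.01476, or 1.5 percentage points.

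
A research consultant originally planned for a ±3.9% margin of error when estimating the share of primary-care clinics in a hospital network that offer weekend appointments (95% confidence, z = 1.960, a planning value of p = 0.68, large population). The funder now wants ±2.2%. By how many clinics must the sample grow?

1178

At ±3.9%: n = 1.960² × 0.2176 / 0.039² ≈ 549.59 → 550.
At ±2.2%: n = 1.960² × 0.2176 / 0.022² ≈ 1727.13 → 1728.
Additional respondents: 1728 − 550 = 1178.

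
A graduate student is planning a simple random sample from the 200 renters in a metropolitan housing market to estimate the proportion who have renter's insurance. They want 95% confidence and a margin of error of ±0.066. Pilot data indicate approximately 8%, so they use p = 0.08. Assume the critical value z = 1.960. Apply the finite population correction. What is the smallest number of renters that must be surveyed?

Unadjusted: n₀ = 1.960² × 0.08 × 0.92 / 0.066² ≈ 64.91, so n₀ = 65.
Finite population correction with N = 200: n = n₀ / (1 + (n₀−1)/N) = 65 / (1 + 64/200) = 65 / 1.3200 ≈ 49.24.
Rounding up, n = 50.

50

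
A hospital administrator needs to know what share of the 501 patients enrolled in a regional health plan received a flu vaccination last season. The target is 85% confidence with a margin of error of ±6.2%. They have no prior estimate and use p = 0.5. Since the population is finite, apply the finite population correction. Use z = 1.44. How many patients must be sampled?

Unadjusted: n₀ = 1.44² × 0.50 × 0.50 / 0.062² ≈ 134.86, so n₀ = 135.
Finite population correction with N = 501: n = n₀ / (1 + (n₀−1)/N) = 135 / (1 + 134/501) = 135 / 1.2675 ≈ 106.51.
Rounding up, n = 107.

107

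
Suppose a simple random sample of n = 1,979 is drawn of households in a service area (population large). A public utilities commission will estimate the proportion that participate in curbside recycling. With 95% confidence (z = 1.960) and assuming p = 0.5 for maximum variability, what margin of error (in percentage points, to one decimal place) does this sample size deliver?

SE(p̂) = √[p(1−p)/n] = √[0.2500/1979] = 0.01124.
E = z × SE = 1.960 × 0.01124 = 0.02203, or 2.2 percentage points.

2.2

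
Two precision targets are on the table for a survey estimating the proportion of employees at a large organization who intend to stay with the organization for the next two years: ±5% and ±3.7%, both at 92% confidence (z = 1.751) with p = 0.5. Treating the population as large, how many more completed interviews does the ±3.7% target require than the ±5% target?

253

At ±5%: n = 1.751² × 0.2500 / 0.050² ≈ 306.60 → 307.
At ±3.7%: n = 1.751² × 0.2500 / 0.037² ≈ 559.90 → 560.
Additional respondents: 560 − 307 = 253.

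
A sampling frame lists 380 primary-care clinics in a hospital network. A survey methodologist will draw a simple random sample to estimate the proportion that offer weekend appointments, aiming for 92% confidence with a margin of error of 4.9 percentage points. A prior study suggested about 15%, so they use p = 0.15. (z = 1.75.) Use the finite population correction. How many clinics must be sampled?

115

Unadjusted: n₀ = 1.75² × 0.15 × 0.85 / 0.049² ≈ 162.63, so n₀ = 163.
Finite population correction with N = 380: n = n₀ / (1 + (n₀−1)/N) = 163 / (1 + 162/380) = 163 / 1.4263 ≈ 114.28.
Rounding up, n = 115.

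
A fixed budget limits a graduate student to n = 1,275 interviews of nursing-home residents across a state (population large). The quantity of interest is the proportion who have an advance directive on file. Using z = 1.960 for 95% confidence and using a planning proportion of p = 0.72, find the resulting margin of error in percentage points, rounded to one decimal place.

SE(p̂) = √[p(1−p)/n] = √[0.2016/1275] = 0.01257.
E = z × SE = 1.960 × 0.01257 = 0.02465, or 2.5 percentage points.

2.5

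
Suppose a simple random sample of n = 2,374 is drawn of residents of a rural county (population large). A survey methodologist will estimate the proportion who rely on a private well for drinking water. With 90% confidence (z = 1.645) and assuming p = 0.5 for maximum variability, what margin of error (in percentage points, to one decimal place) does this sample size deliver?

SE(p̂) = √[p(1−p)/n] = √[0.2500/2374] = 0.01026.
E = z × SE = 1.645 × 0.01026 = 0.01688, or 1.7 percentage points.

1.7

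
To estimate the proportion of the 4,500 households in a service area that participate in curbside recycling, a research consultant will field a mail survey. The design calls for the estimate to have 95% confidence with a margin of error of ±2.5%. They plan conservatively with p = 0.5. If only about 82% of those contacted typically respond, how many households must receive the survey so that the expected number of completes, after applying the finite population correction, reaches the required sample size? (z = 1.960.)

Completed interviews needed (unadjusted): n₀ = 1.960² × 0.2500 / 0.025² ≈ 1536.64 → 1537.
FPC for N = 4,500: n = 1537 / (1 + 1536/4500) = 1537 / 1.3413 ≈ 1145.87 → 1146.
At an 82% response rate, contacts needed = 1146 / 0.82 ≈ 1397.56 → 1398.

1398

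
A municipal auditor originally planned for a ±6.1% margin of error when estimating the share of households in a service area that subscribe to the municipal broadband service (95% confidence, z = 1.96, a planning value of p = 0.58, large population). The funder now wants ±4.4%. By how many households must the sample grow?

232

At ±6.1%: n = 1.96² × 0.2436 / 0.061² ≈ 251.50 → 252.
At ±4.4%: n = 1.96² × 0.2436 / 0.044² ≈ 483.37 → 484.
Additional respondents: 484 − 252 = 232.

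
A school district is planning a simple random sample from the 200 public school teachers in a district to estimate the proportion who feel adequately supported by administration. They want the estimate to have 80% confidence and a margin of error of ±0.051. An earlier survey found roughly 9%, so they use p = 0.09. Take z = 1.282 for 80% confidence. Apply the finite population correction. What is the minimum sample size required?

42

Unadjusted: n₀ = 1.282² × 0.09 × 0.91 / 0.051² ≈ 51.75, so n₀ = 52.
Finite population correction with N = 200: n = n₀ / (1 + (n₀−1)/N) = 52 / (1 + 51/200) = 52 / 1.2550 ≈ 41.43.
Rounding up, n = 42.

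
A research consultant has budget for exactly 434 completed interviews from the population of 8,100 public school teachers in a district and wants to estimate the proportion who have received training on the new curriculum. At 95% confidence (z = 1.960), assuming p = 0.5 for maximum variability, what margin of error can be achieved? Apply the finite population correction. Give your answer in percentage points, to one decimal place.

4.6

Finite-population factor: (N−n)/(N−1) = (8100−434)/(8100−1) = 0.9465.
SE(p̂) = √[p(1−p)/n · (N−n)/(N−1)] = √[0.2500/434 × 0.9465] = 0.02335.
E = z × SE = 1.960 × 0.02335 = 0.04577 ≈ 4.6 percentage points.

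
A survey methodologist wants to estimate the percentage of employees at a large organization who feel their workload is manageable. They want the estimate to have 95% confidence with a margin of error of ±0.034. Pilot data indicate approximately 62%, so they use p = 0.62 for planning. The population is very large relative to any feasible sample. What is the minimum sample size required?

783

For 95% confidence, z = 1.960.
With p = 0.62, p(1−p) = 0.2356.
n = z²·p(1−p)/E² = 1.960² × 0.2356 / 0.034² = 3.8416 × 0.2356 / 0.001156 ≈ 782.94.
Rounding up gives n = 783.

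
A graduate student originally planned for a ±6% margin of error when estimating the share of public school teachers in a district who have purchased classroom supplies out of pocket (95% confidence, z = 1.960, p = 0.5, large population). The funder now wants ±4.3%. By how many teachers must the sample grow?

At ±6%: n = 1.960² × 0.2500 / 0.060² ≈ 266.78 → 267.
At ±4.3%: n = 1.960² × 0.2500 / 0.043² ≈ 519.42 → 520.
Additional respondents: 520 − 267 = 253.

253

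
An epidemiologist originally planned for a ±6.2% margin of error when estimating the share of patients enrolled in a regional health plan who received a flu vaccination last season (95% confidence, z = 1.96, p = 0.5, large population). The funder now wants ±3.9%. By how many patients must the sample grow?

382

At ±6.2%: n = 1.96² × 0.2500 / 0.062² ≈ 249.84 → 250.
At ±3.9%: n = 1.96² × 0.2500 / 0.039² ≈ 631.43 → 632.
Additional respondents: 632 − 250 = 382.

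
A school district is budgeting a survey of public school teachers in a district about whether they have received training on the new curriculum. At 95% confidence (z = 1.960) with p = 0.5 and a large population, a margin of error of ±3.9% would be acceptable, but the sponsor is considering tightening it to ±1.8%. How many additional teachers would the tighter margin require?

At ±3.9%: n = 1.960² × 0.2500 / 0.039² ≈ 631.43 → 632.
At ±1.8%: n = 1.960² × 0.2500 / 0.018² ≈ 2964.20 → 2965.
Additional respondents: 2965 − 632 = 2333.

2333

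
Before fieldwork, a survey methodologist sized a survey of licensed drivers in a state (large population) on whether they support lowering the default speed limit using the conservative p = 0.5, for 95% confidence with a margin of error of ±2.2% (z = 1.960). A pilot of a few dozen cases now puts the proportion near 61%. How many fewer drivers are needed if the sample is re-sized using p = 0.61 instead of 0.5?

Conservative (p = 0.5): n = 1.960² × 0.25 / 0.022² ≈ 1984.30 → 1985.
Using p = 0.61: p(1−p) = 0.2379, so n = 1.960² × 0.2379 / 0.022² ≈ 1888.26 → 1889.
Reduction: 1985 − 1889 = 96.

96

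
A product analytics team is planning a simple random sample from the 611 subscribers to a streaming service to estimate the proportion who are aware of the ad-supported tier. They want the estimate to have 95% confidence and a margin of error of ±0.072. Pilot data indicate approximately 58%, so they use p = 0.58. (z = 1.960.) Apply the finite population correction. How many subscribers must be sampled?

Unadjusted: n₀ = 1.960² × 0.58 × 0.42 / 0.072² ≈ 180.52, so n₀ = 181.
Finite population correction with N = 611: n = n₀ / (1 + (n₀−1)/N) = 181 / (1 + 180/611) = 181 / 1.2946 ≈ 139.81.
Rounding up, n = 140.

140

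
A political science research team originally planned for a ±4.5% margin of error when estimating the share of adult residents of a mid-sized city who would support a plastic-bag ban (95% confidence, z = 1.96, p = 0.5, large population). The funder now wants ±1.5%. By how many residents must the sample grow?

At ±4.5%: n = 1.96² × 0.2500 / 0.045² ≈ 474.27 → 475.
At ±1.5%: n = 1.96² × 0.2500 / 0.015² ≈ 4268.44 → 4269.
Additional respondents: 4269 − 475 = 3794.

3794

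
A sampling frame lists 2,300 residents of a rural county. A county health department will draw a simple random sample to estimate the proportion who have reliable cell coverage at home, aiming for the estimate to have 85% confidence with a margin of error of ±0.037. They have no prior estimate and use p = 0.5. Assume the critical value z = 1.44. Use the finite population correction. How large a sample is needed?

326

Unadjusted: n₀ = 1.44² × 0.50 × 0.50 / 0.037² ≈ 378.67, so n₀ = 379.
Finite population correction with N = 2,300: n = n₀ / (1 + (n₀−1)/N) = 379 / (1 + 378/2300) = 379 / 1.1643 ≈ 325.50.
Rounding up, n = 326.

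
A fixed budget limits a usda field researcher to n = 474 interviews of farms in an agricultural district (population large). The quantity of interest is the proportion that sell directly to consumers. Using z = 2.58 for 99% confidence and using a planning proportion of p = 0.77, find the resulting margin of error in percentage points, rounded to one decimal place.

SE(p̂) = √[p(1−p)/n] = √[0.1771/474] = 0.01933.
E = z × SE = 2.58 × 0.01933 = 0.04987, or 5.0 percentage points.

5.0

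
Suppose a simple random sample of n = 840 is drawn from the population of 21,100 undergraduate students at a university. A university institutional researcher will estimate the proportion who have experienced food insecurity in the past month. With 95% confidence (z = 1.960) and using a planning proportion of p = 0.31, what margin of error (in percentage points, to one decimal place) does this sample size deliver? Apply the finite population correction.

Finite-population factor: (N−n)/(N−1) = (21100−840)/(21100−1) = 0.9602.
SE(p̂) = √[p(1−p)/n · (N−n)/(N−1)] = √[0.2139/840 × 0.9602] = 0.01564.
E = z × SE = 1.960 × 0.01564 = 0.03065 ≈ 3.1 percentage points.

3.1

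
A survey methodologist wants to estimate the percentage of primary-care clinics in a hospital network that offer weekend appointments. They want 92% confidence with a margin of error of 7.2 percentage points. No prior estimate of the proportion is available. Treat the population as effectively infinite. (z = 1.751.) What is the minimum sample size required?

148

With no prior estimate, use p = 0.5, giving p(1−p) = 0.25.
n = z²·p(1−p)/E² = 1.751² × 0.2500 / 0.072² = 3.0660 × 0.2500 / 0.005184 ≈ 147.86.
Rounding up gives n = 148.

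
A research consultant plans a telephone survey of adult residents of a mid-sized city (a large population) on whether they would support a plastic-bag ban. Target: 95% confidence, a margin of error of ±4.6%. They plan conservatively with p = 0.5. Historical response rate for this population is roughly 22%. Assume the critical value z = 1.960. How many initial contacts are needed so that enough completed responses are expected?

2064

Completed interviews needed: n₀ = 1.960² × 0.2500 / 0.046² ≈ 453.88 → 454.
At a 22% response rate, contacts needed = 454 / 0.22 ≈ 2063.64 → 2064.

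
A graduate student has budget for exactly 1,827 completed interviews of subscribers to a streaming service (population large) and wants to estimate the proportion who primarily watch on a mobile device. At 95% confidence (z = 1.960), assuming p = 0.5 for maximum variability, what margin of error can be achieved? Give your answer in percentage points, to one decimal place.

SE(p̂) = √[p(1−p)/n] = √[0.2500/1827] = 0.01170.
E = z × SE = 1.960 × 0.01170 = 0.02293, or 2.3 percentage points.

2.3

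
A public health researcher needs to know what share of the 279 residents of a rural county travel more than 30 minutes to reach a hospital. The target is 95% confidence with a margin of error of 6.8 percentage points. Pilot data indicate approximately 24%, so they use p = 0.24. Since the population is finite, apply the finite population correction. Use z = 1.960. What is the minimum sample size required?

Unadjusted: n₀ = 1.960² × 0.24 × 0.76 / 0.068² ≈ 151.54, so n₀ = 152.
Finite population correction with N = 279: n = n₀ / (1 + (n₀−1)/N) = 152 / (1 + 151/279) = 152 / 1.5412 ≈ 98.62.
Rounding up, n = 99.

99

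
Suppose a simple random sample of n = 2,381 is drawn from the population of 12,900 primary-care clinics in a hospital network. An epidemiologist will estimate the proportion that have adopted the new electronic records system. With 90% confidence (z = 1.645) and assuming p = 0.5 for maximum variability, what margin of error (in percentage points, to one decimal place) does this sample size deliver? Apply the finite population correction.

Finite-population factor: (N−n)/(N−1) = (12900−2381)/(12900−1) = 0.8155.
SE(p̂) = √[p(1−p)/n · (N−n)/(N−1)] = √[0.2500/2381 × 0.8155] = 0.00925.
E = z × SE = 1.645 × 0.00925 = 0.01522 ≈ 1.5 percentage points.

1.5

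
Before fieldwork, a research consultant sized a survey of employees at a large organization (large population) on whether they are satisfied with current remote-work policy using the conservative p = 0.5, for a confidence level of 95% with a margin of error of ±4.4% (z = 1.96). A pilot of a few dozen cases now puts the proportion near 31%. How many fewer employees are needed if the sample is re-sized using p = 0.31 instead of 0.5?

Conservative (p = 0.5): n = 1.96² × 0.25 / 0.044² ≈ 496.07 → 497.
Using p = 0.31: p(1−p) = 0.2139, so n = 1.96² × 0.2139 / 0.044² ≈ 424.44 → 425.
Reduction: 497 − 425 = 72.

72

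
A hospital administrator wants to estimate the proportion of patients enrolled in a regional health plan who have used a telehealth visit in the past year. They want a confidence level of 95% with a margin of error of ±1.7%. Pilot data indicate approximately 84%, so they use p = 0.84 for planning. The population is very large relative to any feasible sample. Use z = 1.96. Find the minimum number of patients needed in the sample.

1787

With p = 0.84, p(1−p) = 0.1344.
n = z²·p(1−p)/E² = 1.96² × 0.1344 / 0.017² = 3.8416 × 0.1344 / 0.000289 ≈ 1786.54.
Rounding up gives n = 1787.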